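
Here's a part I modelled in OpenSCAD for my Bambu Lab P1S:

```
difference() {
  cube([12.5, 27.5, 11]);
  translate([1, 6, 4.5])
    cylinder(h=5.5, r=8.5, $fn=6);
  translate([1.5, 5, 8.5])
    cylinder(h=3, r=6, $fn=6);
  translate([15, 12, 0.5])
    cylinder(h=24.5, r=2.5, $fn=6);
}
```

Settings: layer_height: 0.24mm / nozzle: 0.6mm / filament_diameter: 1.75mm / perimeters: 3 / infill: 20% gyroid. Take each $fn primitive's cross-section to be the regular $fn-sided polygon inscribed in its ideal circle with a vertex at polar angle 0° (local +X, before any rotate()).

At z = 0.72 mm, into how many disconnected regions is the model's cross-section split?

At z = 0.72 mm: the 12.5×27.5 cube contributes its full rectangle; the cylinder at (1, 6) is not intersected at this z (z outside [4.5, 10]); the cylinder at (1.5, 5) is absent (z outside [8.5, 11.5]); the cylinder at (15, 12): section is a regular 6-gon, circumradius r=2.5; After the difference (first − rest): starting from the 12.5×27.5 cube, the r=2.5 cylinder at (15, 12) misses the remaining region (no effect) — 1 connected region. The result has 1 disconnected region.

1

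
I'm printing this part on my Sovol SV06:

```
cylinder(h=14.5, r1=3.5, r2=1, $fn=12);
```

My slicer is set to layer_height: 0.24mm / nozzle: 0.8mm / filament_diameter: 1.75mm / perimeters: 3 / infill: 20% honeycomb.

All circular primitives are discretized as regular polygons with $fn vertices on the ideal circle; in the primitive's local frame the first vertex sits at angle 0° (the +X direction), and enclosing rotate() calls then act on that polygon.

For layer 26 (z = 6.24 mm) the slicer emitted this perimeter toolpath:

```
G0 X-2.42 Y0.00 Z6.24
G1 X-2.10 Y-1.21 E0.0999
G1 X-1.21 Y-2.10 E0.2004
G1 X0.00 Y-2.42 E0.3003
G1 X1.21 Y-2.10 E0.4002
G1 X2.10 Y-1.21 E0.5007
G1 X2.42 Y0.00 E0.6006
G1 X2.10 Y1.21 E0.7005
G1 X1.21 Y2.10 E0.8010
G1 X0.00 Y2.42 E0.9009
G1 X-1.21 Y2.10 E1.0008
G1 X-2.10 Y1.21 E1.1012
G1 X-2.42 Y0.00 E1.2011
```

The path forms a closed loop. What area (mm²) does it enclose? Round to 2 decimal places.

Apply the shoelace formula to the sequence of (X, Y) vertices; enclosed area = 17.60 mm².

17.60 mm²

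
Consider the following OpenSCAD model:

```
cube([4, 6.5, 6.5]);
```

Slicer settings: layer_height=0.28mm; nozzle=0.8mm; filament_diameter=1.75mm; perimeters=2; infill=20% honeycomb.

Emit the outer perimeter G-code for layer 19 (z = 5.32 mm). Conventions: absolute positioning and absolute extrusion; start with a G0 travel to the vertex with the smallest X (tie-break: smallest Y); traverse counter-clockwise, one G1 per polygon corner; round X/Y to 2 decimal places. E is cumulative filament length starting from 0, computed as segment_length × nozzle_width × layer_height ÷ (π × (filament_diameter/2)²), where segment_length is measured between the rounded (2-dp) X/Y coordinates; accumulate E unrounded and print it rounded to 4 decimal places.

G0 X0.00 Y0.00 Z5.32
G1 X4.00 Y0.00 E0.3725
G1 X4.00 Y6.50 E0.9778
G1 X0.00 Y6.50 E1.3504
G1 X0.00 Y0.00 E1.9557

At z = 5.32 mm: the cube (footprint 4×6.5) is included at this height. The outline is a single polygon with 4 vertices. Extrusion per mm of travel: 0.8 × 0.28 / (π × 0.875²) = 0.093128. Accumulating E over each segment gives final E = 1.9557.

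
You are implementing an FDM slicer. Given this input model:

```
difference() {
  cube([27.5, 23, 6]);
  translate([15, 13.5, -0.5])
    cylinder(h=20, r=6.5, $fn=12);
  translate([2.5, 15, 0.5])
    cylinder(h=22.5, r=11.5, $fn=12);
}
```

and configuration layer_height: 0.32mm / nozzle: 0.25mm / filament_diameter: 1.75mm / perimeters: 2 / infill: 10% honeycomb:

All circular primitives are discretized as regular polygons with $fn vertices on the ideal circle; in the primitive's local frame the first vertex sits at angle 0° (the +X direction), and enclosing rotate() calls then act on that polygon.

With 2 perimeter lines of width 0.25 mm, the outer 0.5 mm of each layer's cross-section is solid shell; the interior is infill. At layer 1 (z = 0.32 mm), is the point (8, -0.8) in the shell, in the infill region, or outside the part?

outside

At z = 0.32 mm: the 27.5×23 cube contributes its full rectangle; the r=6.5 cylinder at (15, 13.5) gives a regular 12-gon of circumradius 6.5 (constant along its height); the cylinder at (2.5, 15) is absent (z outside [0.5, 23]); Subtracting the remaining from the first: starting from the 27.5×23 cube, the r=6.5 cylinder at (15, 13.5) lies wholly inside it (removes its full 126.75 mm² and its 40.38 mm outline becomes a hole wall) — 1 connected region with 1 hole. Overall, the cross-section is one region with 1 hole. The nearest boundary edge runs (27.50, 0.00)→(0.00, 0.00); distance from the point to it = 0.80 mm. The point is not inside any of the regions above, so it lies outside the cross-section (0.80 mm from the nearest boundary).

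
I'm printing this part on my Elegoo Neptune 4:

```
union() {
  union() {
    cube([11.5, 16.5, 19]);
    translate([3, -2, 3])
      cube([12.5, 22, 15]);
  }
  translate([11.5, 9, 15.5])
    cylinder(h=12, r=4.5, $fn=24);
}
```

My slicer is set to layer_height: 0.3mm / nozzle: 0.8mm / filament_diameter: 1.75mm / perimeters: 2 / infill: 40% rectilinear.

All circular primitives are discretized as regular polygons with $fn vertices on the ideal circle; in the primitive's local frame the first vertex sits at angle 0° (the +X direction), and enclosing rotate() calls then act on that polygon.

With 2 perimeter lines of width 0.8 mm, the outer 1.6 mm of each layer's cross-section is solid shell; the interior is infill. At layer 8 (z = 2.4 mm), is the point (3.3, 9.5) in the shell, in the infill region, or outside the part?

infill

At z = 2.4 mm: the cube is present — its section is the full 11.5×16.5 rectangle; the cube at (3, -2) does not reach this height (z outside [3, 18]); Combining (union): only the 11.5×16.5 cube is present, so the union is just that shape — 1 connected region; the cylinder at (11.5, 9) is not intersected at this z (z outside [15.5, 27.5]); Merging all regions: only that combined region is present, so the union is just that shape — 1 connected region. Overall, the cross-section is a single solid region. The nearest boundary edge runs (0.00, 16.50)→(0.00, 0.00); distance from the point to it = 3.30 mm. The point is inside the cross-section and 3.30 mm from the nearest boundary — more than the 1.6 mm shell width (2 × 0.8), so it's in the infill interior.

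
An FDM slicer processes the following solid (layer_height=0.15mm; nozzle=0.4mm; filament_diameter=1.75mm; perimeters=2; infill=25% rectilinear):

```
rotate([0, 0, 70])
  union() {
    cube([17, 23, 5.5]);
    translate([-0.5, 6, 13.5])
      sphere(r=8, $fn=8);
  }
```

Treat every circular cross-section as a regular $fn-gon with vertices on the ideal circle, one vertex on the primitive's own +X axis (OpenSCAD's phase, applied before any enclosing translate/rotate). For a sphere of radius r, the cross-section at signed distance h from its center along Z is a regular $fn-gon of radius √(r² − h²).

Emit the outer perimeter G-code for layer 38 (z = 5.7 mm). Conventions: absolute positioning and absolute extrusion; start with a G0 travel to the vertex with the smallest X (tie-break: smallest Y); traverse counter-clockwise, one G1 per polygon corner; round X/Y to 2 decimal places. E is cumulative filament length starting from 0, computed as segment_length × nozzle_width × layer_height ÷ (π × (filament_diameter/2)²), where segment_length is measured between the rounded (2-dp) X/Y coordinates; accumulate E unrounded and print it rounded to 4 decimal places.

G0 X-7.48 Y2.19 Z5.70
G1 X-7.42 Y0.83 E0.0340
G1 X-6.42 Y-0.09 E0.0679
G1 X-5.06 Y-0.03 E0.1018
G1 X-4.14 Y0.97 E0.1357
G1 X-4.20 Y2.33 E0.1697
G1 X-5.20 Y3.25 E0.2036
G1 X-6.56 Y3.19 E0.2375
G1 X-7.48 Y2.19 E0.2714

At z = 5.7 mm: the cube is absent (z outside [0, 5.5]); the r=8 sphere at (-0.5, 6) contributes a regular 8-gon of circumradius √(8²−7.8²) = 1.778; Taking the union: only the r=8 sphere at (-0.5, 6) is present, so the union is just that shape — 1 connected region; (whole slice rotated 70° about Z — lengths, areas and connectivity unchanged). The outline is a single polygon with 8 vertices. Extrusion per mm of travel: 0.4 × 0.15 / (π × 0.875²) = 0.024945. Accumulating E over each segment gives final E = 0.2714.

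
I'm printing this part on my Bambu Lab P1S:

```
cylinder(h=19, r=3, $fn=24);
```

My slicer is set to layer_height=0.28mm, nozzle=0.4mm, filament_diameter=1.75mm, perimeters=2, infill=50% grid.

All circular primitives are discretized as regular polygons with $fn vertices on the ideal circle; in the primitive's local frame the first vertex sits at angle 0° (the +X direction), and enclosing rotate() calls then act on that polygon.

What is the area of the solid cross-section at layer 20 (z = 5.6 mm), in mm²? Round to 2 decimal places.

27.95 mm²

At z = 5.6 mm: the r=3 cylinder contributes a regular 24-gon of circumradius 3 (area = (24/2)·3.000²·sin(360°/24) = 27.95 mm²). Overall, the cross-section is a single solid region. Net area = 27.95 mm².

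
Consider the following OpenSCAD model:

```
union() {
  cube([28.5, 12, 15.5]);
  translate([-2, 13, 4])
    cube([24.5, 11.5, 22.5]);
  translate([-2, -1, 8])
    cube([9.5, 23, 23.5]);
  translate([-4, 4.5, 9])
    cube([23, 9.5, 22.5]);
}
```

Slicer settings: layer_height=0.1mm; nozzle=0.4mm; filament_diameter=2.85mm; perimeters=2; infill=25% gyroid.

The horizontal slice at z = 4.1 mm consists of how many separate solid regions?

2

At z = 4.1 mm: the cube (footprint 28.5×12) is included at this height; the 24.5×11.5 cube at (-2, 13) contributes its full rectangle; the cube at (-2, -1) does not reach this height (z outside [8, 31.5]); the cube at (-4, 4.5) is absent (z outside [9, 31.5]); Combining (union): the 2 present regions are separate (no shared area or edge), so areas and boundary lengths simply add and each stays a separate island — 2 connected regions. The result has 2 disconnected regions.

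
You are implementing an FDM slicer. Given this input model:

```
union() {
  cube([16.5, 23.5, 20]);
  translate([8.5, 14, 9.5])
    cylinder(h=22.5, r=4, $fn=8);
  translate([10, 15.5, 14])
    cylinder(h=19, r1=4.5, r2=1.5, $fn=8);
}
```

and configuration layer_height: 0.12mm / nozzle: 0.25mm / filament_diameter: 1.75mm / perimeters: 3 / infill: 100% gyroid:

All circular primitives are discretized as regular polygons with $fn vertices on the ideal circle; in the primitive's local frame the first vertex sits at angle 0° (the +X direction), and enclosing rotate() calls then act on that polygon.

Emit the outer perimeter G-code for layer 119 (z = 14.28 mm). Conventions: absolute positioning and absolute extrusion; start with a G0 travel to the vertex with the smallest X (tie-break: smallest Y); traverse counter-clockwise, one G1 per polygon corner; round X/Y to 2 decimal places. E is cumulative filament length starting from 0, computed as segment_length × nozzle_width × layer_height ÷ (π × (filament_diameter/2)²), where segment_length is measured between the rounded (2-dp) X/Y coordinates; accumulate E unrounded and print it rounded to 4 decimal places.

At z = 14.28 mm: the cube (footprint 16.5×23.5) is included at this height; the cylinder at (8.5, 14): section is a regular 8-gon, circumradius r=4; the cone at (10, 15.5) (r1=4.5→r2=1.5) has section circumradius 4.456 here — a regular 8-gon; Merging all regions: the regions partially overlap (shared area 101.41 mm²), so overlapping operands fuse into one piece — 1 connected region. The outline is a single polygon with 4 vertices. Extrusion per mm of travel: 0.25 × 0.12 / (π × 0.875²) = 0.012473. Accumulating E over each segment gives final E = 0.9978.

G0 X0.00 Y0.00 Z14.28
G1 X16.50 Y0.00 E0.2058
G1 X16.50 Y23.50 E0.4989
G1 X0.00 Y23.50 E0.7047
G1 X0.00 Y0.00 E0.9978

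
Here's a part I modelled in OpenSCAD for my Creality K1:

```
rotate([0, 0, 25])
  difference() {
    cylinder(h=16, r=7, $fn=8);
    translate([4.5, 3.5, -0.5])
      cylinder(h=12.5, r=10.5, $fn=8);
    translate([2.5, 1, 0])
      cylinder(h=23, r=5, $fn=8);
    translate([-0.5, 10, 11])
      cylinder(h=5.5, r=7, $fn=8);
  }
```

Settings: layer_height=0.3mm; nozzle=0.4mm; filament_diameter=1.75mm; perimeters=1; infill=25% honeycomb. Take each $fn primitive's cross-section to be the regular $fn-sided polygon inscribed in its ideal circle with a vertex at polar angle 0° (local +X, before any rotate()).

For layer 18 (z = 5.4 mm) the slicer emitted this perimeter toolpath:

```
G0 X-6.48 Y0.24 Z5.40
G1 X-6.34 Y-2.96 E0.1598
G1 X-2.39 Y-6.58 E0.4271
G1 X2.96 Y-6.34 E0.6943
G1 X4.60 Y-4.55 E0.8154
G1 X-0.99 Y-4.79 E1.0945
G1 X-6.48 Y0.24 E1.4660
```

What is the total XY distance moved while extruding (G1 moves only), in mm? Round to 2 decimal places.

Sum the Euclidean lengths of each G1 segment: total = 29.39 mm.

29.39 mm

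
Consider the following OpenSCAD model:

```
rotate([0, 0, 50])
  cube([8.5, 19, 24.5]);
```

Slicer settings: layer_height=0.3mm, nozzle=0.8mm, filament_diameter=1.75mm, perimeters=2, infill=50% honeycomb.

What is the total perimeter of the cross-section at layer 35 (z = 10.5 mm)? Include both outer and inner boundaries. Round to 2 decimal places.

At z = 10.5 mm: the cube is present — its section is the full 8.5×19 rectangle (perimeter 55.00 mm); (whole slice rotated 50° about Z — lengths, areas and connectivity unchanged). Overall, the cross-section is a single solid region. Total boundary length (outer) = 55.00 mm.

55.00 mm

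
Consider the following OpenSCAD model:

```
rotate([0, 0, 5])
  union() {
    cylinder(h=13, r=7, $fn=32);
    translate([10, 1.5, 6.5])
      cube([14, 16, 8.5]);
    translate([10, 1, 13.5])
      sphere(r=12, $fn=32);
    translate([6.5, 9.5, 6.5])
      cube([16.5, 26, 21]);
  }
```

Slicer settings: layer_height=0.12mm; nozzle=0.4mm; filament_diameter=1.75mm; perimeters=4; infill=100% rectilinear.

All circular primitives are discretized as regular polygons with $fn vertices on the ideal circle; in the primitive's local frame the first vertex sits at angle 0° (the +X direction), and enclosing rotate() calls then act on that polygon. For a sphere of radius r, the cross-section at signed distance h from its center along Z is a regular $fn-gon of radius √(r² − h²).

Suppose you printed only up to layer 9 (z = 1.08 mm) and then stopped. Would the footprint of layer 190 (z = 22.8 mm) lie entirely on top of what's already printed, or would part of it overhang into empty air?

Compare the two slices. At z = 1.08: the r=7 cylinder contributes a regular 32-gon of circumradius 7 (area = (32/2)·7.000²·sin(360°/32) = 152.95 mm²); the cube at (10, 1.5) is not intersected at this z (z outside [6.5, 15]); the sphere at (10, 1) is absent (|z−center|=12.420 > r=12); the cube at (6.5, 9.5) is not intersected at this z (z outside [6.5, 27.5]); Merging all regions: only the r=7 cylinder is present, so the union is just that shape — area = 152.95 mm²; (rotated 5° about Z; rotation is an isometry so areas/perimeters/island counts are preserved). At z = 22.8: the cylinder is absent (z outside [0, 13]); the cube at (10, 1.5) does not reach this height (z outside [6.5, 15]); the r=12 sphere at (10, 1) contributes a regular 32-gon of circumradius √(12²−9.3²) = 7.584 (area = (32/2)·7.584²·sin(360°/32) = 179.51 mm²); the cube at (6.5, 9.5) is present — its section is the full 16.5×26 rectangle (area 429.00 mm²); Merging all regions: the 2 present regions are separate (no shared area or edge), so areas and boundary lengths simply add and each stays a separate island — area = 608.51 mm²; (rotated 5° about Z; rotation is an isometry so areas/perimeters/island counts are preserved). Checking containment: at z = 22.8 the cross-section extends beyond the z = 1.08 cross-section by about 576.02 mm².

part overhangs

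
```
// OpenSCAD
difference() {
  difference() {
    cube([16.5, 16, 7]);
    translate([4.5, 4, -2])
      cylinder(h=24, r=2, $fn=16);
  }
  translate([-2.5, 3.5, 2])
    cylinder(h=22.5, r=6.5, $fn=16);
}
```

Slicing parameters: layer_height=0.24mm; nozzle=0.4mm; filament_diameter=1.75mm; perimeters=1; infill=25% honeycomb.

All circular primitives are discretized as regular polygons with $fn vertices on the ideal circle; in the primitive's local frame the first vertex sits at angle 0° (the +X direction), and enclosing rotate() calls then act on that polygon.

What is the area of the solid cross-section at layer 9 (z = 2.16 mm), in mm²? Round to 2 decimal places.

225.95 mm²

At z = 2.16 mm: the cube is present — its section is the full 16.5×16 rectangle (area 264.00 mm²); the r=2 cylinder at (4.5, 4) gives a regular 16-gon of circumradius 2 (constant along its height) (area = (16/2)·2.000²·sin(360°/16) = 12.25 mm²); After the difference (first − rest): starting from the 16.5×16 cube (264.00 mm²), the r=2 cylinder at (4.5, 4) lies wholly inside it (removes its full 12.25 mm² and its 12.49 mm outline becomes a hole wall) — area = 251.75 mm²; the cylinder at (-2.5, 3.5): section is a regular 16-gon, circumradius r=6.5 (area = (16/2)·6.500²·sin(360°/16) = 129.35 mm²); Subtracting the remaining from the first: starting from the result so far (251.75 mm²), the r=6.5 cylinder at (-2.5, 3.5) partially overlaps it — only the 25.81 mm² overlap (of its 129.35 mm²) is removed, clipping the outline — area = 225.95 mm². Overall, the cross-section is a single solid region. Net area = 225.95 mm².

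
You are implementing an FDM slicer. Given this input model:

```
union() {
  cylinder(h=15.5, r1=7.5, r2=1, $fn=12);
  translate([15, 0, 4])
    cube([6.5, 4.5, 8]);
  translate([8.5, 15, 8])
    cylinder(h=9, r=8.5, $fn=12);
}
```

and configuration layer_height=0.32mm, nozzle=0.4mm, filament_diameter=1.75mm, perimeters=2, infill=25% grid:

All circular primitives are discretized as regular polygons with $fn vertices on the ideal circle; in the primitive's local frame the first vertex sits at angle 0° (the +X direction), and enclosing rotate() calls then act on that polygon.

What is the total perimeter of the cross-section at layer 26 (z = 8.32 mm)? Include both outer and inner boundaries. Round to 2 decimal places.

99.71 mm

At z = 8.32 mm: the cone (r1=7.5→r2=1) has section circumradius 4.011 here — a regular 12-gon (perimeter = 2·12·4.011·sin(180°/12) = 24.91 mm); the cube at (15, 0) is present — its section is the full 6.5×4.5 rectangle (perimeter 22.00 mm); the r=8.5 cylinder at (8.5, 15) gives a regular 12-gon of circumradius 8.5 (constant along its height) (perimeter = 2·12·8.500·sin(180°/12) = 52.80 mm); Taking the union: the 3 present regions are separate (no shared area or edge), so areas and boundary lengths simply add and each stays a separate island — boundary = 99.71 mm. Overall, the cross-section has 3 separate islands. Total boundary length (outer) = 99.71 mm.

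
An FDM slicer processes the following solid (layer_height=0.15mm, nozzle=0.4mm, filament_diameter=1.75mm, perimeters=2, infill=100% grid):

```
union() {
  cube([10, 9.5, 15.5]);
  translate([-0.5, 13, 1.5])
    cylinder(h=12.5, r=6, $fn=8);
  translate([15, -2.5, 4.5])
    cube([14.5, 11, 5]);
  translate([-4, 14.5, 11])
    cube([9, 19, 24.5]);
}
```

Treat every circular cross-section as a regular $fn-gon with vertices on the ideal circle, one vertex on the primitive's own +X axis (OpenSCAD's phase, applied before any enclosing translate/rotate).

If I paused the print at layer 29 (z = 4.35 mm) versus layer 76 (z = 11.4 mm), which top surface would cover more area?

Layer 29 (z = 4.35): the cube is present — its section is the full 10×9.5 rectangle (area 95.00 mm²); the cylinder at (-0.5, 13): section is a regular 8-gon, circumradius r=6 (area = (8/2)·6.000²·sin(360°/8) = 101.82 mm²); the cube at (15, -2.5) is absent (z outside [4.5, 9.5]); the cube at (-4, 14.5) is not intersected at this z (z outside [11, 35.5]); Combining (union): the regions partially overlap — summed areas 196.82 mm² minus the doubly-counted overlap 5.79 mm² gives 191.03 mm² — area = 191.03 mm². So its area = 191.03 mm². Layer 76 (z = 11.4): the cube (footprint 10×9.5) is included at this height (area 95.00 mm²); the r=6 cylinder at (-0.5, 13) contributes a regular 8-gon of circumradius 6 (area = (8/2)·6.000²·sin(360°/8) = 101.82 mm²); the cube at (15, -2.5) is not intersected at this z (z outside [4.5, 9.5]); the cube at (-4, 14.5) is present — its section is the full 9×19 rectangle (area 171.00 mm²); Merging all regions: the regions partially overlap — summed areas 367.82 mm² minus the doubly-counted overlap 35.93 mm² gives 331.89 mm² — area = 331.89 mm². So its area = 331.89 mm². Layer 76 is larger (331.89 vs 191.03 mm²).

layer 76 (z = 11.4 mm)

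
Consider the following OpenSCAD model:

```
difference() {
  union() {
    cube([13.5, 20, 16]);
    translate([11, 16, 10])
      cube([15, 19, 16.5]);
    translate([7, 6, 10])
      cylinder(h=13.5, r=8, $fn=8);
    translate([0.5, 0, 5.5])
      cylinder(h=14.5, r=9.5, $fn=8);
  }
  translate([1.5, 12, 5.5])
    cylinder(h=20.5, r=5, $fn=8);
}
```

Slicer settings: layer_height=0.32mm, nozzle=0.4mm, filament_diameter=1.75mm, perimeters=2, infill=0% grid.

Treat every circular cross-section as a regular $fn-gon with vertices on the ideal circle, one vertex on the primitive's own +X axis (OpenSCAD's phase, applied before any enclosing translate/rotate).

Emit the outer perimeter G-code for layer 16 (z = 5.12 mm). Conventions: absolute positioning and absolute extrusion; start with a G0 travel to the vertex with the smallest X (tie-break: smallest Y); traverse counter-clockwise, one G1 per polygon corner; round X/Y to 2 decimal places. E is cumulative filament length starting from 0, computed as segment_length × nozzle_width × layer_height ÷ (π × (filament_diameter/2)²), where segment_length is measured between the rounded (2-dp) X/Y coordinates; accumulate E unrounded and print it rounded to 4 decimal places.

G0 X0.00 Y0.00 Z5.12
G1 X13.50 Y0.00 E0.7184
G1 X13.50 Y20.00 E1.7827
G1 X0.00 Y20.00 E2.5012
G1 X0.00 Y0.00 E3.5655

At z = 5.12 mm: the 13.5×20 cube contributes its full rectangle; the cube at (11, 16) is absent (z outside [10, 26.5]); the cylinder at (7, 6) is not intersected at this z (z outside [10, 23.5]); the cylinder at (0.5, 0) does not reach this height (z outside [5.5, 20]); Merging all regions: only the 13.5×20 cube is present, so the union is just that shape — 1 connected region; the cylinder at (1.5, 12) does not reach this height (z outside [5.5, 26]); After the difference (first − rest): none of the subtracted shapes is present at this height, so the result so far is unchanged — 1 connected region. The outline is a single polygon with 4 vertices. Extrusion per mm of travel: 0.4 × 0.32 / (π × 0.875²) = 0.053216. Accumulating E over each segment gives final E = 3.5655.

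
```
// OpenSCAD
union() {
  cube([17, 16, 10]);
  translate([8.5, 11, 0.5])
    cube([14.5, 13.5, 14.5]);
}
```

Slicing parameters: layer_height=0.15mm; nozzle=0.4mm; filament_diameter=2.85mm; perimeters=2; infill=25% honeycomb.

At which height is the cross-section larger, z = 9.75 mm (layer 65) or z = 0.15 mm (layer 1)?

Layer 65 (z = 9.75): the 17×16 cube contributes its full rectangle (area 272.00 mm²); the 14.5×13.5 cube at (8.5, 11) contributes its full rectangle (area 195.75 mm²); Merging all regions: the regions partially overlap — summed areas 467.75 mm² minus the doubly-counted overlap 42.50 mm² gives 425.25 mm² — area = 425.25 mm². So its area = 425.25 mm². Layer 1 (z = 0.15): the cube (footprint 17×16) is included at this height (area 272.00 mm²); the cube at (8.5, 11) does not reach this height (z outside [0.5, 15]); Merging all regions: only the 17×16 cube is present, so the union is just that shape — area = 272.00 mm². So its area = 272.00 mm². Layer 65 is larger (425.25 vs 272.00 mm²).

layer 65 (z = 9.75 mm)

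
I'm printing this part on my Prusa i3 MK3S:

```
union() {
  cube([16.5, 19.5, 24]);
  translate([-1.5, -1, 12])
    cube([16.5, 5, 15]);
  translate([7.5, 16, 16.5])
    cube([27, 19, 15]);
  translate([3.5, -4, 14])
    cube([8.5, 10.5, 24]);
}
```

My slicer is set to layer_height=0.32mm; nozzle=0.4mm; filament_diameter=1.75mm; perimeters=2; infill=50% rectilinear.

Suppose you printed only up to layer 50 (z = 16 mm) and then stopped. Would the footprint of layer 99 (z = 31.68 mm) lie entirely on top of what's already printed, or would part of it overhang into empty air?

entirely on top

Compare the two slices. At z = 16: the cube (footprint 16.5×19.5) is included at this height (area 321.75 mm²); the 16.5×5 cube at (-1.5, -1) contributes its full rectangle (area 82.50 mm²); the cube at (7.5, 16) does not reach this height (z outside [16.5, 31.5]); the 8.5×10.5 cube at (3.5, -4) contributes its full rectangle (area 89.25 mm²); Taking the union: the regions partially overlap — summed areas 493.50 mm² minus the doubly-counted overlap 123.75 mm² gives 369.75 mm² — area = 369.75 mm². At z = 31.68: the cube is not intersected at this z (z outside [0, 24]); the cube at (-1.5, -1) does not reach this height (z outside [12, 27]); the cube at (7.5, 16) is not intersected at this z (z outside [16.5, 31.5]); the 8.5×10.5 cube at (3.5, -4) contributes its full rectangle (area 89.25 mm²); Taking the union: only the 8.5×10.5 cube at (3.5, -4) is present, so the union is just that shape — area = 89.25 mm². Checking containment: the cross-section at z = 31.68 is a subset of the cross-section at z = 16.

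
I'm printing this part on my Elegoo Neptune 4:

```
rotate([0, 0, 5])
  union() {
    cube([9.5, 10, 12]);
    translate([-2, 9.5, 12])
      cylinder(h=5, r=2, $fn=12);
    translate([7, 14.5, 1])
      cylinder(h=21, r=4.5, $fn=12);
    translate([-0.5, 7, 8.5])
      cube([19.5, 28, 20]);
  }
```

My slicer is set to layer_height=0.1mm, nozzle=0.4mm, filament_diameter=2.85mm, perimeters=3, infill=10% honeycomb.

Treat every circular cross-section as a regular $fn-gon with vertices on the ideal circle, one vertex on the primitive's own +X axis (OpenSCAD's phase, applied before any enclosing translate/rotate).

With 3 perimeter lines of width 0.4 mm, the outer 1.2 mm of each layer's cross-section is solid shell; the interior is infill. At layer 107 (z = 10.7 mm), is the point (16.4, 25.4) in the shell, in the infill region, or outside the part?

shell

At z = 10.7 mm: the cube (footprint 9.5×10) is included at this height; the cylinder at (-2, 9.5) is not intersected at this z (z outside [12, 17]); the cylinder at (7, 14.5): section is a regular 12-gon, circumradius r=4.5; the cube at (-0.5, 7) (footprint 19.5×28) is included at this height; Merging all regions: the regions partially overlap (shared area 89.25 mm²), so overlapping operands fuse into one piece — 1 connected region; (whole slice rotated 5° about Z — lengths, areas and connectivity unchanged). Overall, the cross-section is a single solid region. Undo the 5° rotation: the query point maps to (18.551, 23.874) in the un-rotated model frame. The nearest boundary edge runs (19.00, 35.00)→(19.00, 7.00); distance from the point to it = 0.45 mm. The point is inside the cross-section, 0.45 mm from the nearest boundary — within the 1.2 mm shell band (3 × 0.4).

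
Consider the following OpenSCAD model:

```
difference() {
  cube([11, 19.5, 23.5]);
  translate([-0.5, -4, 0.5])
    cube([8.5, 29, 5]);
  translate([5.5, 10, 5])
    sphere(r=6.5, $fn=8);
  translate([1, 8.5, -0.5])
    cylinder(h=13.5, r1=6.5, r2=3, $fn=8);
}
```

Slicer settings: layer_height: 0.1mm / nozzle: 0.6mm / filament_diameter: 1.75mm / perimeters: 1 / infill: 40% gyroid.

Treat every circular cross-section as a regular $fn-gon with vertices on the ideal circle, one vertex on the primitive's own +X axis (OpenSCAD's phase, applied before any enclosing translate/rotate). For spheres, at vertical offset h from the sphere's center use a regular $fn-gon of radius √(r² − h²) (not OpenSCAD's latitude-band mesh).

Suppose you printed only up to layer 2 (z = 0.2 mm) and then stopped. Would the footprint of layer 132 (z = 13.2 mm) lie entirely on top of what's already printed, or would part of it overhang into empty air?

Compare the two slices. At z = 0.2: the cube is present — its section is the full 11×19.5 rectangle (area 214.50 mm²); the cube at (-0.5, -4) is not intersected at this z (z outside [0.5, 5.5]); the r=6.5 sphere at (5.5, 10) slices to a regular 8-gon of circumradius 4.383 (√(r²−h²) with h=4.8 from center) (area = (8/2)·4.383²·sin(360°/8) = 54.33 mm²); the cone at (1, 8.5) (r1=6.5→r2=3) has section circumradius 6.319 here — a regular 8-gon (area = (8/2)·6.319²·sin(360°/8) = 112.92 mm²); Taking the first minus the rest: starting from the 11×19.5 cube (214.50 mm²), the r=6.5 sphere at (5.5, 10) lies wholly inside it (removes its full 54.33 mm² and its 26.84 mm outline becomes a hole wall); the cone at (1, 8.5) partially overlaps it — only the 35.33 mm² overlap (of its 112.92 mm²) is removed, clipping the outline — area = 124.83 mm². At z = 13.2: the cube (footprint 11×19.5) is included at this height (area 214.50 mm²); the cube at (-0.5, -4) is absent (z outside [0.5, 5.5]); the sphere at (5.5, 10) does not reach this height (|z−center|=8.200 > r=6.5); the cone at (1, 8.5) is not intersected at this z (z outside [-0.5, 13]); Taking the first minus the rest: none of the subtracted shapes is present at this height, so the 11×19.5 cube is unchanged — area = 214.50 mm². Checking containment: at z = 13.2 the cross-section extends beyond the z = 0.2 cross-section by about 89.67 mm².

part overhangs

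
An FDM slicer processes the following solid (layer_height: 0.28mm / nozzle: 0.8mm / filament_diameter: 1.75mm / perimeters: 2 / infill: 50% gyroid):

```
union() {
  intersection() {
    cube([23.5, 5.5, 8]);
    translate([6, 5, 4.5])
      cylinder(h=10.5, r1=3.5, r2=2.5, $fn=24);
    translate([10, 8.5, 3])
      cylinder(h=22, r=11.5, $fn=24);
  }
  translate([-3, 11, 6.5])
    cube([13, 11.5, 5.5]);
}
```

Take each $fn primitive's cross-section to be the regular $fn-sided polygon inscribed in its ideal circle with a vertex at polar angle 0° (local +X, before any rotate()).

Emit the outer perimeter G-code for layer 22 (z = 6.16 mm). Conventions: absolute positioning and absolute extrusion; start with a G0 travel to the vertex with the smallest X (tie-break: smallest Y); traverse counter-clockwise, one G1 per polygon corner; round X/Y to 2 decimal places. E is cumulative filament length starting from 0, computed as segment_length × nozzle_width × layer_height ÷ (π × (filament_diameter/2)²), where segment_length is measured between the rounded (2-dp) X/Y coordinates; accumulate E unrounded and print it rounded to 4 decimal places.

At z = 6.16 mm: the 23.5×5.5 cube contributes its full rectangle; the cone at (6, 5) contributes a regular 24-gon of circumradius 3.342 (interpolated between r1=3.5 and r2=2.5 at t=0.158); the r=11.5 cylinder at (10, 8.5) contributes a regular 24-gon of circumradius 11.5; After intersecting: the cone at (6, 5) partially overlaps the 23.5×5.5 cube; clipping to the common part keeps 20.65 mm²; the running intersection lies inside the r=11.5 cylinder at (10, 8.5), so it is kept whole — 1 connected region; the cube at (-3, 11) does not reach this height (z outside [6.5, 12]); Merging all regions: only the result so far is present, so the union is just that shape — 1 connected region. The outline is a single polygon with 15 vertices. Extrusion per mm of travel: 0.8 × 0.28 / (π × 0.875²) = 0.093128. Accumulating E over each segment gives final E = 1.6790.

G0 X2.66 Y5.00 Z6.16
G1 X2.77 Y4.14 E0.0807
G1 X3.11 Y3.33 E0.1626
G1 X3.64 Y2.64 E0.2436
G1 X4.33 Y2.11 E0.3246
G1 X5.14 Y1.77 E0.4064
G1 X6.00 Y1.66 E0.4872
G1 X6.86 Y1.77 E0.5679
G1 X7.67 Y2.11 E0.6497
G1 X8.36 Y2.64 E0.7307
G1 X8.89 Y3.33 E0.8118
G1 X9.23 Y4.14 E0.8936
G1 X9.34 Y5.00 E0.9743
G1 X9.28 Y5.50 E1.0212
G1 X2.72 Y5.50 E1.6321
G1 X2.66 Y5.00 E1.6790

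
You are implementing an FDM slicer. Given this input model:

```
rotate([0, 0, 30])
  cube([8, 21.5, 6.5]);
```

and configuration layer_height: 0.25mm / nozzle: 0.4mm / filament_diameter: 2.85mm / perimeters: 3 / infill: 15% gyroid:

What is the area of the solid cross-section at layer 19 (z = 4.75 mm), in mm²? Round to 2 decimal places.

172.00 mm²

At z = 4.75 mm: the cube is present — its section is the full 8×21.5 rectangle (area 172.00 mm²); (rotated 30° about Z; rotation is an isometry so areas/perimeters/island counts are preserved). Overall, the cross-section is a single solid region. Net area = 172.00 mm².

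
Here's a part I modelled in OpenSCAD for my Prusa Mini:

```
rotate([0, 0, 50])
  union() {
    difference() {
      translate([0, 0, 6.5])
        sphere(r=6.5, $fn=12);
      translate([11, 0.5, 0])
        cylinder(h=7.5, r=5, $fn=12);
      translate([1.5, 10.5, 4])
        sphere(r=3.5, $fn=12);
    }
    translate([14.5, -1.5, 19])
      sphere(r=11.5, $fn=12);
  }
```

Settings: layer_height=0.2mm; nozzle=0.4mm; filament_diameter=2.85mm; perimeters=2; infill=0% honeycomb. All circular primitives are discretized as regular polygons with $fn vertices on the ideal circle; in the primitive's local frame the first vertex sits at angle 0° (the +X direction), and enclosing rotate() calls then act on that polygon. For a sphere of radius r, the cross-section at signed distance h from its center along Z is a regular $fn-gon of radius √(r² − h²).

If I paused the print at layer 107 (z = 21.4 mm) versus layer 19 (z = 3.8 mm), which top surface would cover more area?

Layer 107 (z = 21.4): the sphere is absent (|z−center|=14.900 > r=6.5); the cylinder at (11, 0.5) does not reach this height (z outside [0, 7.5]); the sphere at (1.5, 10.5) is not intersected at this z (|z−center|=17.400 > r=3.5); Taking the first minus the rest: the first operand is absent here, so nothing remains; the r=11.5 sphere at (14.5, -1.5) slices to a regular 12-gon of circumradius 11.247 (√(r²−h²) with h=2.4 from center) (area = (12/2)·11.247²·sin(360°/12) = 379.47 mm²); Taking the union: only the r=11.5 sphere at (14.5, -1.5) is present, so the union is just that shape — area = 379.47 mm²; (whole slice rotated 50° about Z — lengths, areas and connectivity unchanged). So its area = 379.47 mm². Layer 19 (z = 3.8): the sphere: section is a regular 12-gon, circumradius = √(r²−h²) = √(6.5²−2.7²) = 5.913 (area = (12/2)·5.913²·sin(360°/12) = 104.88 mm²); the r=5 cylinder at (11, 0.5) contributes a regular 12-gon of circumradius 5 (area = (12/2)·5.000²·sin(360°/12) = 75.00 mm²); the r=3.5 sphere at (1.5, 10.5) contributes a regular 12-gon of circumradius √(3.5²−0.2²) = 3.494 (area = (12/2)·3.494²·sin(360°/12) = 36.63 mm²); After the difference (first − rest): starting from the r=6.5 sphere (104.88 mm²), the r=5 cylinder at (11, 0.5) misses the remaining region (no effect); the r=3.5 sphere at (1.5, 10.5) misses the remaining region (no effect) — area = 104.88 mm²; the sphere at (14.5, -1.5) does not reach this height (|z−center|=15.200 > r=11.5); Merging all regions: only the result so far is present, so the union is just that shape — area = 104.88 mm²; (whole slice rotated 50° about Z — lengths, areas and connectivity unchanged). So its area = 104.88 mm². Layer 107 is larger (379.47 vs 104.88 mm²).

layer 107 (z = 21.4 mm)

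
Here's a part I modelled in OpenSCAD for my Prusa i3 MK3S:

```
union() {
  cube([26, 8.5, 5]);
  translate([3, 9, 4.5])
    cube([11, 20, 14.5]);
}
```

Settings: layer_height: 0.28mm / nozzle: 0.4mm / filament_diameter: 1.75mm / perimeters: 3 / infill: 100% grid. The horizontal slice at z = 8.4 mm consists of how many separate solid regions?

At z = 8.4 mm: the cube does not reach this height (z outside [0, 5]); the cube at (3, 9) (footprint 11×20) is included at this height; Combining (union): only the 11×20 cube at (3, 9) is present, so the union is just that shape — 1 connected region. The result has 1 disconnected region.

1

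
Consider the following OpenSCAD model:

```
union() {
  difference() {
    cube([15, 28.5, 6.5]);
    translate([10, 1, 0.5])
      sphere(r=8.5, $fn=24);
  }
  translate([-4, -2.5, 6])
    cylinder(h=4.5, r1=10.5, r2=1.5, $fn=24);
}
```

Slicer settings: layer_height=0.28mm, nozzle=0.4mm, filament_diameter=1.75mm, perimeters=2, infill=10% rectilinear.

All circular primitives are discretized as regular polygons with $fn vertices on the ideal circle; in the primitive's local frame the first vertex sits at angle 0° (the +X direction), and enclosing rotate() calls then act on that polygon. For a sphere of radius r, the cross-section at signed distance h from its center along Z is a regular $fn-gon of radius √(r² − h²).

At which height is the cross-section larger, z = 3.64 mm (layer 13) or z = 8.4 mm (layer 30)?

layer 13 (z = 3.64 mm)

Layer 13 (z = 3.64): the cube (footprint 15×28.5) is included at this height (area 427.50 mm²); the sphere at (10, 1): section is a regular 24-gon, circumradius = √(r²−h²) = √(8.5²−3.14²) = 7.899 (area = (24/2)·7.899²·sin(360°/24) = 193.77 mm²); Subtracting the remaining from the first: starting from the 15×28.5 cube (427.50 mm²), the r=8.5 sphere at (10, 1) partially overlaps it — only the 97.70 mm² overlap (of its 193.77 mm²) is removed, clipping the outline — area = 329.80 mm²; the cone at (-4, -2.5) is not intersected at this z (z outside [6, 10.5]); Merging all regions: only the result so far is present, so the union is just that shape — area = 329.80 mm². So its area = 329.80 mm². Layer 30 (z = 8.4): the cube does not reach this height (z outside [0, 6.5]); the sphere at (10, 1): section is a regular 24-gon, circumradius = √(r²−h²) = √(8.5²−7.9²) = 3.137 (area = (24/2)·3.137²·sin(360°/24) = 30.56 mm²); Subtracting the remaining from the first: the first operand is absent here, so nothing remains; the cone at (-4, -2.5): at t=0.533 of its height the radius interpolates to r₁+(r₂−r₁)t = 5.700, giving a regular 24-gon of that circumradius (area = (24/2)·5.700²·sin(360°/24) = 100.91 mm²); Taking the union: only the cone at (-4, -2.5) is present, so the union is just that shape — area = 100.91 mm². So its area = 100.91 mm². Layer 13 is larger (329.80 vs 100.91 mm²).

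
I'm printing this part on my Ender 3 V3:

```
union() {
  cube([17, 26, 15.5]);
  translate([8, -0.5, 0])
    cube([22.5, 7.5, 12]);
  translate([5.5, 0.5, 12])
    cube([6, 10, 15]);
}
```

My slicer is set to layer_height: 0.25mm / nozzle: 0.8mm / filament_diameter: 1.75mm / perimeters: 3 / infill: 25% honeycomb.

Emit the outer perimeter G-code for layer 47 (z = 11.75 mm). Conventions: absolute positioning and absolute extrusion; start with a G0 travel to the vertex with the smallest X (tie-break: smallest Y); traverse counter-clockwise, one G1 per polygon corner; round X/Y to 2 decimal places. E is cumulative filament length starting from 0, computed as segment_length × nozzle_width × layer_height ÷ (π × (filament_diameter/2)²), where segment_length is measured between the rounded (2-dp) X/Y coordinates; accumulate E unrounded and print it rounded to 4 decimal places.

At z = 11.75 mm: the 17×26 cube contributes its full rectangle; the cube at (8, -0.5) is present — its section is the full 22.5×7.5 rectangle; the cube at (5.5, 0.5) is absent (z outside [12, 27]); Combining (union): the regions partially overlap (shared area 63.00 mm²), so overlapping operands fuse into one piece — 1 connected region. The outline is a single polygon with 8 vertices. Extrusion per mm of travel: 0.8 × 0.25 / (π × 0.875²) = 0.083150. Accumulating E over each segment gives final E = 9.4791.

G0 X0.00 Y0.00 Z11.75
G1 X8.00 Y0.00 E0.6652
G1 X8.00 Y-0.50 E0.7068
G1 X30.50 Y-0.50 E2.5777
G1 X30.50 Y7.00 E3.2013
G1 X17.00 Y7.00 E4.3238
G1 X17.00 Y26.00 E5.9037
G1 X0.00 Y26.00 E7.3172
G1 X0.00 Y0.00 E9.4791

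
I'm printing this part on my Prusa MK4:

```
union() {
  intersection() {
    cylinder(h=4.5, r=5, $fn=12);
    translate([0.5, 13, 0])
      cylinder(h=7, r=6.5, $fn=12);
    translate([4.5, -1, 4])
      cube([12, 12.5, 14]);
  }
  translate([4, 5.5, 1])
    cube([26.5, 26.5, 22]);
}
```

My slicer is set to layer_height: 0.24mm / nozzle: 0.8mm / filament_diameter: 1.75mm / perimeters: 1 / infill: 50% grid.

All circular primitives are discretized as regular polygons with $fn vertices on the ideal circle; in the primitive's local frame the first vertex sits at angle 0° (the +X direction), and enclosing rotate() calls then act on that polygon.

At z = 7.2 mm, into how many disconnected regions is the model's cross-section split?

1

At z = 7.2 mm: the cylinder does not reach this height (z outside [0, 4.5]); the cylinder at (0.5, 13) is not intersected at this z (z outside [0, 7]); the cube at (4.5, -1) is present — its section is the full 12×12.5 rectangle; After intersecting: at least one operand is absent at this height, so nothing remains; the 26.5×26.5 cube at (4, 5.5) contributes its full rectangle; Combining (union): only the 26.5×26.5 cube at (4, 5.5) is present, so the union is just that shape — 1 connected region. The result has 1 disconnected region.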